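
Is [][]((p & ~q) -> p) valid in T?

Yes, valid

Tableau for the negation ~[][]((p & ~q) -> p):
1. ~[][]((p & ~q) -> p), w0
2. ~[]((p & ~q) -> p), w1
3. ~((p & ~q) -> p), w2
4. p & ~q, w2
5. ~p, w2
6. p, w2
7. ~q, w2
Accessibility: w0Rw0, w0Rw1, w1Rw1, w1Rw2, w2Rw2
Branch closes: p and ~p both at w2.
All branches of the negation close; one closing branch shown above.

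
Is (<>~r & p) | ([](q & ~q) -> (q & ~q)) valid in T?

Tableau for the negation ~((<>~r & p) | ([](q & ~q) -> (q & ~q))):
1. ~((<>~r & p) | ([](q & ~q) -> (q & ~q))), w0
2. ~(<>~r & p), w0
3. ~([](q & ~q) -> (q & ~q)), w0
4. [](q & ~q), w0
5. ~(q & ~q), w0
6. q & ~q, w0
7. q, w0
8. ~q, w0
Accessibility: w0Rw0
Branch closes: q and ~q both at w0.
All branches of the negation close; one closing branch shown above.

Yes, valid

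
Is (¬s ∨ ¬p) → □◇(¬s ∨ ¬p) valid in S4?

Tableau for the negation ¬((¬s ∨ ¬p) → □◇(¬s ∨ ¬p)):
1. ¬((¬s ∨ ¬p) → □◇(¬s ∨ ¬p)), w0
2. ¬s ∨ ¬p, w0
3. ¬□◇(¬s ∨ ¬p), w0
4. ¬p, w0
5. ¬◇(¬s ∨ ¬p), w1
6. ¬(¬s ∨ ¬p), w1
7. s, w1
8. p, w1
Accessibility: w0Rw0, w0Rw1, w1Rw1
The negation has an open branch (countermodel exists).

Invalid (countermodel exists)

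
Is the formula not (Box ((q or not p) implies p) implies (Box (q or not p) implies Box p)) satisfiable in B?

Unsatisfiable

1. not (Box ((q or not p) implies p) implies (Box (q or not p) implies Box p)), w0
2. Box ((q or not p) implies p), w0
3. not (Box (q or not p) implies Box p), w0
4. Box (q or not p), w0
5. not Box p, w0
6. (q or not p) implies p, w0
7. q or not p, w0
8. p, w0
9. q, w0
10. not p, w1
11. (q or not p) implies p, w1
12. q or not p, w1
13. not (q or not p), w1
14. not q, w1
15. p, w1
Accessibility: w0Rw0, w0Rw1, w1Rw0, w1Rw1
Branch closes: p and not p both at w1.
(One branch shown.) All branches close.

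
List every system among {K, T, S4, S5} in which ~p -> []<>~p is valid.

S5

S5-tableau for the negation ~(~p -> []<>~p):
1. ~(~p -> []<>~p), u
2. ~p, u   [~->-rule on 1]
3. ~[]<>~p, u   [~->-rule on 1]
4. ~<>~p, v   [~[]-rule on 3: fresh world v, uRv]
5. p, u   [~<>-rule on 4 via vRu]
Accessibility: uRu, uRv, vRu, vRv
Branch closes: p and ~p both at u.
Every branch closes (one shown): valid in S5.
S4-tableau for the negation ~(~p -> []<>~p):
1. ~(~p -> []<>~p), u
2. ~p, u   [~->-rule on 1]
3. ~[]<>~p, u   [~->-rule on 1]
4. ~<>~p, v   [~[]-rule on 3: fresh world v, uRv]
5. p, v   [~<>-rule on 4 via vRv]
Accessibility: uRu, uRv, vRv
Complete open branch: countermodel on an S4-frame, so not valid in S4, nor in K, T (the same frame is also a K-frame and a T-frame).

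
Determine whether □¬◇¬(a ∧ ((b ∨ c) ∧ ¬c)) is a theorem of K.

Tableau for the negation ¬□¬◇¬(a ∧ ((b ∨ c) ∧ ¬c)):
1. ¬□¬◇¬(a ∧ ((b ∨ c) ∧ ¬c)), 0
2. ◇¬(a ∧ ((b ∨ c) ∧ ¬c)), 1
3. ¬(a ∧ ((b ∨ c) ∧ ¬c)), 2
4. ¬((b ∨ c) ∧ ¬c), 2
5. c, 2
Accessibility: 0R1, 1R2
The negation has an open branch (countermodel exists).

Not valid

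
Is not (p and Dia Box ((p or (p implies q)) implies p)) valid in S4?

Tableau for the negation p and Dia Box ((p or (p implies q)) implies p):
1. p and Dia Box ((p or (p implies q)) implies p), u
2. p, u
3. Dia Box ((p or (p implies q)) implies p), u
4. Box ((p or (p implies q)) implies p), v
5. (p or (p implies q)) implies p, v
6. p, v
Accessibility: uRu, uRv, vRv
The negation has an open branch (countermodel exists).

No, not valid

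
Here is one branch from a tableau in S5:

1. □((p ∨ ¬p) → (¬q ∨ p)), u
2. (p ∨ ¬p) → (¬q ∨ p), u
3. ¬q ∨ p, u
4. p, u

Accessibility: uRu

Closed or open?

Not closed

No atom appears with both signs at the same world.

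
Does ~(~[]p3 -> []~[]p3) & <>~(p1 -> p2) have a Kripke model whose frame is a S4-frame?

Satisfiable

1. ~(~[]p3 -> []~[]p3) & <>~(p1 -> p2), 0
2. ~(~[]p3 -> []~[]p3), 0
3. <>~(p1 -> p2), 0
4. ~[]p3, 0
5. ~[]~[]p3, 0
6. ~(p1 -> p2), 1
7. p1, 1
8. ~p2, 1
9. ~p3, 2
10. []p3, 3
11. p3, 3
Accessibility: 0R0, 0R1, 0R2, 0R3, 1R1, 2R2, 3R3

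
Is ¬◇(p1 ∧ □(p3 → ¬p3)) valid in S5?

Invalid (countermodel exists)

Tableau for the negation ◇(p1 ∧ □(p3 → ¬p3)):
1. ◇(p1 ∧ □(p3 → ¬p3)), 0
2. p1 ∧ □(p3 → ¬p3), 1   [◇-rule on 1: fresh world 1, 0R1]
3. p1, 1   [∧-rule on 2]
4. □(p3 → ¬p3), 1   [∧-rule on 2]
5. p3 → ¬p3, 0   [□-rule on 4 via 1R0]
6. p3 → ¬p3, 1   [□-rule on 4 via 1R1]
7. ¬p3, 0   [→-rule on 5 (branches; this branch)]
8. ¬p3, 1   [→-rule on 6 (branches; this branch)]
Accessibility: 0R0, 0R1, 1R0, 1R1
The negation has an open branch (countermodel exists).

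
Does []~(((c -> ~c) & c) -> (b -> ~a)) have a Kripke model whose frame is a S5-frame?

1. []~(((c -> ~c) & c) -> (b -> ~a)), u
2. ~(((c -> ~c) & c) -> (b -> ~a)), u
3. (c -> ~c) & c, u
4. ~(b -> ~a), u
5. c -> ~c, u
6. c, u
7. b, u
8. a, u
9. ~c, u
Accessibility: uRu
Branch closes: c and ~c both at u.
All branches of the tableau close; one closing branch shown above.

Unsatisfiable (every branch closes)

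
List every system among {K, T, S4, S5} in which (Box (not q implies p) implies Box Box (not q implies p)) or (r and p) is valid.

T-tableau for the negation not ((Box (not q implies p) implies Box Box (not q implies p)) or (r and p)):
1. not ((Box (not q implies p) implies Box Box (not q implies p)) or (r and p)), 0
2. not (Box (not q implies p) implies Box Box (not q implies p)), 0   [neg-or-rule on 1]
3. not (r and p), 0   [neg-or-rule on 1]
4. Box (not q implies p), 0   [neg-implies-rule on 2]
5. not Box Box (not q implies p), 0   [neg-implies-rule on 2]
6. not q implies p, 0   [Box-rule on 4 via 0R0]
7. not p, 0   [neg-and-rule on 3 (branches; this branch)]
8. q, 0   [implies-rule on 6 (branches; this branch)]
9. not Box (not q implies p), 1   [neg-Box-rule on 5: fresh world 1, 0R1]
10. not q implies p, 1   [Box-rule on 4 via 0R1]
11. p, 1   [implies-rule on 10 (branches; this branch)]
12. not (not q implies p), 2   [neg-Box-rule on 9: fresh world 2, 1R2]
13. not q, 2   [neg-implies-rule on 12]
14. not p, 2   [neg-implies-rule on 12]
Accessibility: 0R0, 0R1, 1R1, 1R2, 2R2
Complete open branch: countermodel on a T-frame, so not valid in T, nor in K (the same frame is also a K-frame).
S4-tableau for the negation not ((Box (not q implies p) implies Box Box (not q implies p)) or (r and p)):
1. not ((Box (not q implies p) implies Box Box (not q implies p)) or (r and p)), 0
2. not (Box (not q implies p) implies Box Box (not q implies p)), 0   [neg-or-rule on 1]
3. not (r and p), 0   [neg-or-rule on 1]
4. Box (not q implies p), 0   [neg-implies-rule on 2]
5. not Box Box (not q implies p), 0   [neg-implies-rule on 2]
6. not q implies p, 0   [Box-rule on 4 via 0R0]
7. not p, 0   [neg-and-rule on 3 (branches; this branch)]
8. q, 0   [implies-rule on 6 (branches; this branch)]
9. not Box (not q implies p), 1   [neg-Box-rule on 5: fresh world 1, 0R1]
10. not q implies p, 1   [Box-rule on 4 via 0R1]
11. p, 1   [implies-rule on 10 (branches; this branch)]
12. not (not q implies p), 2   [neg-Box-rule on 9: fresh world 2, 1R2]
13. not q, 2   [neg-implies-rule on 12]
14. not p, 2   [neg-implies-rule on 12]
15. not q implies p, 2   [Box-rule on 4 via 0R2]
16. p, 2   [implies-rule on 15 (branches; this branch)]
Accessibility: 0R0, 0R1, 0R2, 1R1, 1R2, 2R2
Branch closes: p and not p both at 2.
Every branch closes (one shown): valid in S4, hence also in S5 (every theorem of S4 is a theorem of S5).

S4, S5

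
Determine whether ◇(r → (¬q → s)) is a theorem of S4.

Tableau for the negation ¬◇(r → (¬q → s)):
1. ¬◇(r → (¬q → s)), u
2. ¬(r → (¬q → s)), u   [¬◇-rule on 1 via uRu]
3. r, u   [¬→-rule on 2]
4. ¬(¬q → s), u   [¬→-rule on 2]
5. ¬q, u   [¬→-rule on 4]
6. ¬s, u   [¬→-rule on 4]
Accessibility: uRu
The negation has an open branch (countermodel exists).

No, not valid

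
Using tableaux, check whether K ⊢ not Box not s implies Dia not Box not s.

No, not valid

Tableau for the negation not (not Box not s implies Dia not Box not s):
1. not (not Box not s implies Dia not Box not s), w0
2. not Box not s, w0   [neg-implies-rule on 1]
3. not Dia not Box not s, w0   [neg-implies-rule on 1]
4. s, w1   [neg-Box-rule on 2: fresh world w1, w0Rw1]
5. Box not s, w1   [neg-Dia-rule on 3 via w0Rw1]
Accessibility: w0Rw1
The negation has an open branch (countermodel exists).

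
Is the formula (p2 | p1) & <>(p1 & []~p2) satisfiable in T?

Satisfiable

1. (p2 | p1) & <>(p1 & []~p2), u
2. p2 | p1, u
3. <>(p1 & []~p2), u
4. p1, u
5. p1 & []~p2, v
6. p1, v
7. []~p2, v
8. ~p2, v
Accessibility: uRu, uRv, vRv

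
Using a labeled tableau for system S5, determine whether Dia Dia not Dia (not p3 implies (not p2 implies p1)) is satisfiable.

1. Dia Dia not Dia (not p3 implies (not p2 implies p1)), 0
2. Dia not Dia (not p3 implies (not p2 implies p1)), 1
3. not Dia (not p3 implies (not p2 implies p1)), 2
4. not (not p3 implies (not p2 implies p1)), 0
5. not p3, 0
6. not (not p2 implies p1), 0
7. not p2, 0
8. not p1, 0
9. not (not p3 implies (not p2 implies p1)), 1
10. not p3, 1
11. not (not p2 implies p1), 1
12. not p2, 1
13. not p1, 1
14. not (not p3 implies (not p2 implies p1)), 2
15. not p3, 2
16. not (not p2 implies p1), 2
17. not p2, 2
18. not p1, 2
Accessibility: 0R0, 0R1, 0R2, 1R0, 1R1, 1R2, 2R0, 2R1, 2R2

Yes, satisfiable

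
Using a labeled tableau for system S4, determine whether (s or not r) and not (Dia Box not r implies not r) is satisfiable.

1. (s or not r) and not (Dia Box not r implies not r), u
2. s or not r, u
3. not (Dia Box not r implies not r), u
4. Dia Box not r, u
5. r, u
6. s, u
7. Box not r, v
8. not r, v
Accessibility: uRu, uRv, vRv

Satisfiable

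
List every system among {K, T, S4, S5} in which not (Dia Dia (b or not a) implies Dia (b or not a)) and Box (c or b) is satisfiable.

K, T

T-tableau for the formula:
1. not (Dia Dia (b or not a) implies Dia (b or not a)) and Box (c or b), 0
2. not (Dia Dia (b or not a) implies Dia (b or not a)), 0
3. Box (c or b), 0
4. Dia Dia (b or not a), 0
5. not Dia (b or not a), 0
6. c or b, 0
7. not (b or not a), 0
8. not b, 0
9. a, 0
10. c, 0
11. Dia (b or not a), 1
12. c or b, 1
13. not (b or not a), 1
14. not b, 1
15. a, 1
16. c, 1
17. b or not a, 2
18. not a, 2
Accessibility: 0R0, 0R1, 1R1, 1R2, 2R2
Complete open branch: satisfiable in T, hence also in K (this T-model is also a K-model).
S4-tableau for the formula:
1. not (Dia Dia (b or not a) implies Dia (b or not a)) and Box (c or b), 0
2. not (Dia Dia (b or not a) implies Dia (b or not a)), 0
3. Box (c or b), 0
4. Dia Dia (b or not a), 0
5. not Dia (b or not a), 0
6. c or b, 0
7. not (b or not a), 0
8. not b, 0
9. a, 0
10. c, 0
11. Dia (b or not a), 1
12. c or b, 1
13. not (b or not a), 1
14. not b, 1
15. a, 1
16. c, 1
17. b or not a, 2
18. c or b, 2
19. not (b or not a), 2
20. not b, 2
21. a, 2
22. not a, 2
Accessibility: 0R0, 0R1, 0R2, 1R1, 1R2, 2R2
Branch closes: a and not a both at 2.
Every branch closes (one shown): unsatisfiable in S4, hence also in S5 (every S5-frame is an S4-frame).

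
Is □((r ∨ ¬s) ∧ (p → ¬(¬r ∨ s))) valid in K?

Tableau for the negation ¬□((r ∨ ¬s) ∧ (p → ¬(¬r ∨ s))):
1. ¬□((r ∨ ¬s) ∧ (p → ¬(¬r ∨ s))), w0
2. ¬((r ∨ ¬s) ∧ (p → ¬(¬r ∨ s))), w1
3. ¬(p → ¬(¬r ∨ s)), w1
4. p, w1
5. ¬r ∨ s, w1
6. s, w1
Accessibility: w0Rw1
The negation has an open branch (countermodel exists).

Invalid (countermodel exists)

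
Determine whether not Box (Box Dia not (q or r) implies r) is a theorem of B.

Tableau for the negation Box (Box Dia not (q or r) implies r):
1. Box (Box Dia not (q or r) implies r), u
2. Box Dia not (q or r) implies r, u
3. r, u
Accessibility: uRu
The negation has an open branch (countermodel exists).

Invalid (countermodel exists)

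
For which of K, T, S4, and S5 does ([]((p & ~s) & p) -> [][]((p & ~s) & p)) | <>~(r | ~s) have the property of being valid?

T-tableau for the negation ~(([]((p & ~s) & p) -> [][]((p & ~s) & p)) | <>~(r | ~s)):
1. ~(([]((p & ~s) & p) -> [][]((p & ~s) & p)) | <>~(r | ~s)), u
2. ~([]((p & ~s) & p) -> [][]((p & ~s) & p)), u
3. ~<>~(r | ~s), u
4. []((p & ~s) & p), u
5. ~[][]((p & ~s) & p), u
6. r | ~s, u
7. (p & ~s) & p, u
8. p & ~s, u
9. p, u
10. ~s, u
11. ~[]((p & ~s) & p), v
12. r | ~s, v
13. (p & ~s) & p, v
14. p & ~s, v
15. p, v
16. ~s, v
17. ~((p & ~s) & p), w
18. ~p, w
Accessibility: uRu, uRv, vRv, vRw, wRw
Complete open branch: countermodel on a T-frame, so not valid in T, nor in K (the same frame is also a K-frame).
S4-tableau for the negation ~(([]((p & ~s) & p) -> [][]((p & ~s) & p)) | <>~(r | ~s)):
1. ~(([]((p & ~s) & p) -> [][]((p & ~s) & p)) | <>~(r | ~s)), u
2. ~([]((p & ~s) & p) -> [][]((p & ~s) & p)), u
3. ~<>~(r | ~s), u
4. []((p & ~s) & p), u
5. ~[][]((p & ~s) & p), u
6. r | ~s, u
7. (p & ~s) & p, u
8. p & ~s, u
9. p, u
10. ~s, u
11. ~[]((p & ~s) & p), v
12. r | ~s, v
13. (p & ~s) & p, v
14. p & ~s, v
15. p, v
16. ~s, v
17. ~((p & ~s) & p), w
18. r | ~s, w
19. (p & ~s) & p, w
20. p & ~s, w
21. p, w
22. ~s, w
23. ~(p & ~s), w
24. s, w
Accessibility: uRu, uRv, uRw, vRv, vRw, wRw
Branch closes: s and ~s both at w.
Every branch closes (one shown): valid in S4, hence also in S5 (every theorem of S4 is a theorem of S5).

S4, S5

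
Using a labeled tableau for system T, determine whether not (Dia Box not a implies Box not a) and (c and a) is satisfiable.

1. not (Dia Box not a implies Box not a) and (c and a), u
2. not (Dia Box not a implies Box not a), u
3. c and a, u
4. Dia Box not a, u
5. not Box not a, u
6. c, u
7. a, u
8. Box not a, v
9. not a, v
10. a, w
Accessibility: uRu, uRv, uRw, vRv, wRw

Yes, satisfiable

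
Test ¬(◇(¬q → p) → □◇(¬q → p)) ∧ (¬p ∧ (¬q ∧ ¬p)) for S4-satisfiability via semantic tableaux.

1. ¬(◇(¬q → p) → □◇(¬q → p)) ∧ (¬p ∧ (¬q ∧ ¬p)), u
2. ¬(◇(¬q → p) → □◇(¬q → p)), u   [∧-rule on 1]
3. ¬p ∧ (¬q ∧ ¬p), u   [∧-rule on 1]
4. ◇(¬q → p), u   [¬→-rule on 2]
5. ¬□◇(¬q → p), u   [¬→-rule on 2]
6. ¬p, u   [∧-rule on 3]
7. ¬q ∧ ¬p, u   [∧-rule on 3]
8. ¬q, u   [∧-rule on 7]
9. ¬q → p, v   [◇-rule on 4: fresh world v, uRv]
10. p, v   [→-rule on 9 (branches; this branch)]
11. ¬◇(¬q → p), w   [¬□-rule on 5: fresh world w, uRw]
12. ¬(¬q → p), w   [¬◇-rule on 11 via wRw]
13. ¬q, w   [¬→-rule on 12]
14. ¬p, w   [¬→-rule on 12]
Accessibility: uRu, uRv, uRw, vRv, wRw

Satisfiable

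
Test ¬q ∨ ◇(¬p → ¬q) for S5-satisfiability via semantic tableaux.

Satisfiable

1. ¬q ∨ ◇(¬p → ¬q), w0
2. ◇(¬p → ¬q), w0   [∨-rule on 1 (branches; this branch)]
3. ¬p → ¬q, w1   [◇-rule on 2: fresh world w1, w0Rw1]
4. ¬q, w1   [→-rule on 3 (branches; this branch)]
Accessibility: w0Rw0, w0Rw1, w1Rw0, w1Rw1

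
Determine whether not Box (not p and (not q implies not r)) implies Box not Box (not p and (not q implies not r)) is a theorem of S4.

No, not valid

Tableau for the negation not (not Box (not p and (not q implies not r)) implies Box not Box (not p and (not q implies not r))):
1. not (not Box (not p and (not q implies not r)) implies Box not Box (not p and (not q implies not r))), 0
2. not Box (not p and (not q implies not r)), 0
3. not Box not Box (not p and (not q implies not r)), 0
4. not (not p and (not q implies not r)), 1
5. not (not q implies not r), 1
6. not q, 1
7. r, 1
8. Box (not p and (not q implies not r)), 2
9. not p and (not q implies not r), 2
10. not p, 2
11. not q implies not r, 2
12. not r, 2
Accessibility: 0R0, 0R1, 0R2, 1R1, 2R2
The negation has an open branch (countermodel exists).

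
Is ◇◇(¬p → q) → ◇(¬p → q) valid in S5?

Valid

Tableau for the negation ¬(◇◇(¬p → q) → ◇(¬p → q)):
1. ¬(◇◇(¬p → q) → ◇(¬p → q)), u
2. ◇◇(¬p → q), u
3. ¬◇(¬p → q), u
4. ¬(¬p → q), u
5. ¬p, u
6. ¬q, u
7. ◇(¬p → q), v
8. ¬(¬p → q), v
9. ¬p, v
10. ¬q, v
11. ¬p → q, w
12. ¬(¬p → q), w
13. ¬p, w
14. ¬q, w
15. q, w
Accessibility: uRu, uRv, uRw, vRu, vRv, vRw, wRu, wRv, wRw
Branch closes: q and ¬q both at w.
Every branch of the negation's tableau closes; the branch above is one of them.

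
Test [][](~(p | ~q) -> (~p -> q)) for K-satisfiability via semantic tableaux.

1. [][](~(p | ~q) -> (~p -> q)), 0

Satisfiable (open branch found)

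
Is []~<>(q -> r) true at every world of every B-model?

Tableau for the negation ~[]~<>(q -> r):
1. ~[]~<>(q -> r), u
2. <>(q -> r), v
3. q -> r, w
4. r, w
Accessibility: uRu, uRv, vRu, vRv, vRw, wRv, wRw
The negation has an open branch (countermodel exists).

Invalid (countermodel exists)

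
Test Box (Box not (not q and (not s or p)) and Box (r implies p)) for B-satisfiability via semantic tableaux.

1. Box (Box not (not q and (not s or p)) and Box (r implies p)), w0
2. Box not (not q and (not s or p)) and Box (r implies p), w0
3. Box not (not q and (not s or p)), w0
4. Box (r implies p), w0
5. not (not q and (not s or p)), w0
6. r implies p, w0
7. not (not s or p), w0
8. s, w0
9. not p, w0
10. not r, w0
Accessibility: w0Rw0

Yes, satisfiable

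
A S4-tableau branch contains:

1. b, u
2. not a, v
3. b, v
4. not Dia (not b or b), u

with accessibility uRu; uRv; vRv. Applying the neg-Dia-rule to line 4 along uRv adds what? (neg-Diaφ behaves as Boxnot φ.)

neg-Diaφ behaves as Boxnot φ: propagate the negated body to each accessible world.

not (not b or b), v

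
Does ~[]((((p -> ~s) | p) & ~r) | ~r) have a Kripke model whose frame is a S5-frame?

Yes, satisfiable

1. ~[]((((p -> ~s) | p) & ~r) | ~r), u
2. ~((((p -> ~s) | p) & ~r) | ~r), v
3. ~(((p -> ~s) | p) & ~r), v
4. r, v
Accessibility: uRu, uRv, vRu, vRv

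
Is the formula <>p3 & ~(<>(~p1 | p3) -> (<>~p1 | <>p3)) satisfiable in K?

1. <>p3 & ~(<>(~p1 | p3) -> (<>~p1 | <>p3)), w0
2. <>p3, w0
3. ~(<>(~p1 | p3) -> (<>~p1 | <>p3)), w0
4. <>(~p1 | p3), w0
5. ~(<>~p1 | <>p3), w0
6. ~<>~p1, w0
7. ~<>p3, w0
8. p3, w1
9. p1, w1
10. ~p3, w1
Accessibility: w0Rw1
Branch closes: p3 and ~p3 both at w1.
Every branch closes; the branch above is one of them.

Unsatisfiable (every branch closes)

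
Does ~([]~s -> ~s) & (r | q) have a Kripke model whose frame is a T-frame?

Unsatisfiable

1. ~([]~s -> ~s) & (r | q), u
2. ~([]~s -> ~s), u   [&-rule on 1]
3. r | q, u   [&-rule on 1]
4. []~s, u   [~->-rule on 2]
5. s, u   [~->-rule on 2]
6. ~s, u   [[]-rule on 4 via uRu]
Accessibility: uRu
Branch closes: s and ~s both at u.
All branches of the tableau close; one closing branch shown above.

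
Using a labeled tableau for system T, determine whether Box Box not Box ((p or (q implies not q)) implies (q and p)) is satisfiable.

Satisfiable (open branch found)

1. Box Box not Box ((p or (q implies not q)) implies (q and p)), w0
2. Box not Box ((p or (q implies not q)) implies (q and p)), w0   [Box-rule on 1 via w0Rw0]
3. not Box ((p or (q implies not q)) implies (q and p)), w0   [Box-rule on 2 via w0Rw0]
4. not ((p or (q implies not q)) implies (q and p)), w1   [neg-Box-rule on 3: fresh world w1, w0Rw1]
5. p or (q implies not q), w1   [neg-implies-rule on 4]
6. not (q and p), w1   [neg-implies-rule on 4]
7. Box not Box ((p or (q implies not q)) implies (q and p)), w1   [Box-rule on 1 via w0Rw1]
8. not Box ((p or (q implies not q)) implies (q and p)), w1   [Box-rule on 2 via w0Rw1]
9. q implies not q, w1   [or-rule on 5 (branches; this branch)]
10. not p, w1   [neg-and-rule on 6 (branches; this branch)]
11. not q, w1   [implies-rule on 9 (branches; this branch)]
12. not ((p or (q implies not q)) implies (q and p)), w2   [neg-Box-rule on 8: fresh world w2, w1Rw2]
13. p or (q implies not q), w2   [neg-implies-rule on 12]
14. not (q and p), w2   [neg-implies-rule on 12]
15. not Box ((p or (q implies not q)) implies (q and p)), w2   [Box-rule on 7 via w1Rw2]
16. q implies not q, w2   [or-rule on 13 (branches; this branch)]
17. not p, w2   [neg-and-rule on 14 (branches; this branch)]
18. not q, w2   [implies-rule on 16 (branches; this branch)]
19. not ((p or (q implies not q)) implies (q and p)), w3   [neg-Box-rule on 15: fresh world w3, w2Rw3]
20. p or (q implies not q), w3   [neg-implies-rule on 19]
21. not (q and p), w3   [neg-implies-rule on 19]
22. q implies not q, w3   [or-rule on 20 (branches; this branch)]
23. not p, w3   [neg-and-rule on 21 (branches; this branch)]
24. not q, w3   [implies-rule on 22 (branches; this branch)]
Accessibility: w0Rw0, w0Rw1, w1Rw1, w1Rw2, w2Rw2, w2Rw3, w3Rw3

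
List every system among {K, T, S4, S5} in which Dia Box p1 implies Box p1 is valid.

S4-tableau for the negation not (Dia Box p1 implies Box p1):
1. not (Dia Box p1 implies Box p1), 0
2. Dia Box p1, 0
3. not Box p1, 0
4. Box p1, 1
5. p1, 1
6. not p1, 2
Accessibility: 0R0, 0R1, 0R2, 1R1, 2R2
Complete open branch: countermodel on an S4-frame, so not valid in S4, nor in K, T (the same frame is also a K-frame and a T-frame).
S5-tableau for the negation not (Dia Box p1 implies Box p1):
1. not (Dia Box p1 implies Box p1), 0
2. Dia Box p1, 0
3. not Box p1, 0
4. Box p1, 1
5. p1, 0
6. p1, 1
7. not p1, 2
8. p1, 2
Accessibility: 0R0, 0R1, 0R2, 1R0, 1R1, 1R2, 2R0, 2R1, 2R2
Branch closes: p1 and not p1 both at 2.
Every branch closes (one shown): valid in S5.

S5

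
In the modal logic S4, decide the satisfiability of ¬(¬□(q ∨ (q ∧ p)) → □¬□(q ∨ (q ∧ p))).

Yes, satisfiable

1. ¬(¬□(q ∨ (q ∧ p)) → □¬□(q ∨ (q ∧ p))), 0
2. ¬□(q ∨ (q ∧ p)), 0   [¬→-rule on 1]
3. ¬□¬□(q ∨ (q ∧ p)), 0   [¬→-rule on 1]
4. ¬(q ∨ (q ∧ p)), 1   [¬□-rule on 2: fresh world 1, 0R1]
5. ¬q, 1   [¬∨-rule on 4]
6. ¬(q ∧ p), 1   [¬∨-rule on 4]
7. ¬p, 1   [¬∧-rule on 6 (branches; this branch)]
8. □(q ∨ (q ∧ p)), 2   [¬□-rule on 3: fresh world 2, 0R2]
9. q ∨ (q ∧ p), 2   [□-rule on 8 via 2R2]
10. q ∧ p, 2   [∨-rule on 9 (branches; this branch)]
11. q, 2   [∧-rule on 10]
12. p, 2   [∧-rule on 10]
Accessibility: 0R0, 0R1, 0R2, 1R1, 2R2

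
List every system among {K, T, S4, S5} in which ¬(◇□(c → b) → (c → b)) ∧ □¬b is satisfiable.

K, T, S4

S4-tableau for the formula:
1. ¬(◇□(c → b) → (c → b)) ∧ □¬b, 0
2. ¬(◇□(c → b) → (c → b)), 0
3. □¬b, 0
4. ◇□(c → b), 0
5. ¬(c → b), 0
6. c, 0
7. ¬b, 0
8. □(c → b), 1
9. ¬b, 1
10. c → b, 1
11. ¬c, 1
Accessibility: 0R0, 0R1, 1R1
Complete open branch: satisfiable in S4, hence also in K, T (this S4-model is also a K-model and a T-model).
S5-tableau for the formula:
1. ¬(◇□(c → b) → (c → b)) ∧ □¬b, 0
2. ¬(◇□(c → b) → (c → b)), 0
3. □¬b, 0
4. ◇□(c → b), 0
5. ¬(c → b), 0
6. c, 0
7. ¬b, 0
8. □(c → b), 1
9. ¬b, 1
10. c → b, 0
11. c → b, 1
12. b, 0
Accessibility: 0R0, 0R1, 1R0, 1R1
Branch closes: b and ¬b both at 0.
Every branch closes (one shown): unsatisfiable in S5.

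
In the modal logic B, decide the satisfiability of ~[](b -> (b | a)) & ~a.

1. ~[](b -> (b | a)) & ~a, w0
2. ~[](b -> (b | a)), w0
3. ~a, w0
4. ~(b -> (b | a)), w1
5. b, w1
6. ~(b | a), w1
7. ~b, w1
8. ~a, w1
Accessibility: w0Rw0, w0Rw1, w1Rw0, w1Rw1
Branch closes: b and ~b both at w1.
All branches of the tableau close; one closing branch shown above.

Unsatisfiable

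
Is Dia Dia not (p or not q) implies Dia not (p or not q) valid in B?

Invalid (countermodel exists)

Tableau for the negation not (Dia Dia not (p or not q) implies Dia not (p or not q)):
1. not (Dia Dia not (p or not q) implies Dia not (p or not q)), w0
2. Dia Dia not (p or not q), w0
3. not Dia not (p or not q), w0
4. p or not q, w0
5. not q, w0
6. Dia not (p or not q), w1
7. p or not q, w1
8. not q, w1
9. not (p or not q), w2
10. not p, w2
11. q, w2
Accessibility: w0Rw0, w0Rw1, w1Rw0, w1Rw1, w1Rw2, w2Rw1, w2Rw2
The negation has an open branch (countermodel exists).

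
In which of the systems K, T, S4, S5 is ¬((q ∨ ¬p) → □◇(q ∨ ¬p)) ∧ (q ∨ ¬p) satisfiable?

S4-tableau for the formula:
1. ¬((q ∨ ¬p) → □◇(q ∨ ¬p)) ∧ (q ∨ ¬p), w0
2. ¬((q ∨ ¬p) → □◇(q ∨ ¬p)), w0   [∧-rule on 1]
3. q ∨ ¬p, w0   [∧-rule on 1]
4. ¬□◇(q ∨ ¬p), w0   [¬→-rule on 2]
5. ¬p, w0   [∨-rule on 3 (branches; this branch)]
6. ¬◇(q ∨ ¬p), w1   [¬□-rule on 4: fresh world w1, w0Rw1]
7. ¬(q ∨ ¬p), w1   [¬◇-rule on 6 via w1Rw1]
8. ¬q, w1   [¬∨-rule on 7]
9. p, w1   [¬∨-rule on 7]
Accessibility: w0Rw0, w0Rw1, w1Rw1
Complete open branch: satisfiable in S4, hence also in K, T (this S4-model is also a K-model and a T-model).
S5-tableau for the formula:
1. ¬((q ∨ ¬p) → □◇(q ∨ ¬p)) ∧ (q ∨ ¬p), w0
2. ¬((q ∨ ¬p) → □◇(q ∨ ¬p)), w0   [∧-rule on 1]
3. q ∨ ¬p, w0   [∧-rule on 1]
4. ¬□◇(q ∨ ¬p), w0   [¬→-rule on 2]
5. ¬p, w0   [∨-rule on 3 (branches; this branch)]
6. ¬◇(q ∨ ¬p), w1   [¬□-rule on 4: fresh world w1, w0Rw1]
7. ¬(q ∨ ¬p), w0   [¬◇-rule on 6 via w1Rw0]
8. ¬q, w0   [¬∨-rule on 7]
9. p, w0   [¬∨-rule on 7]
Accessibility: w0Rw0, w0Rw1, w1Rw0, w1Rw1
Branch closes: p and ¬p both at w0.
Every branch closes (one shown): unsatisfiable in S5.

K, T, S4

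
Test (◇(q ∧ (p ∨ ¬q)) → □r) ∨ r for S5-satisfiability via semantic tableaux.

Yes, satisfiable

1. (◇(q ∧ (p ∨ ¬q)) → □r) ∨ r, w0
2. r, w0   [∨-rule on 1 (branches; this branch)]
Accessibility: w0Rw0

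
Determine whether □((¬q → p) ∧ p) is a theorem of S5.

Tableau for the negation ¬□((¬q → p) ∧ p):
1. ¬□((¬q → p) ∧ p), w0
2. ¬((¬q → p) ∧ p), w1
3. ¬p, w1
Accessibility: w0Rw0, w0Rw1, w1Rw0, w1Rw1
The negation has an open branch (countermodel exists).

Invalid (countermodel exists)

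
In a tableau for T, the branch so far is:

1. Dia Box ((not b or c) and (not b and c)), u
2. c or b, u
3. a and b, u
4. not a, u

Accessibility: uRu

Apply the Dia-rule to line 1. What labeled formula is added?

a fresh world v with uRv, and Box ((not b or c) and (not b and c)) at v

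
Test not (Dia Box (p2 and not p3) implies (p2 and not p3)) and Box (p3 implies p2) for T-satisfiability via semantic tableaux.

1. not (Dia Box (p2 and not p3) implies (p2 and not p3)) and Box (p3 implies p2), w0
2. not (Dia Box (p2 and not p3) implies (p2 and not p3)), w0
3. Box (p3 implies p2), w0
4. Dia Box (p2 and not p3), w0
5. not (p2 and not p3), w0
6. p3 implies p2, w0
7. p3, w0
8. p2, w0
9. Box (p2 and not p3), w1
10. p3 implies p2, w1
11. p2 and not p3, w1
12. p2, w1
13. not p3, w1
Accessibility: w0Rw0, w0Rw1, w1Rw1

Yes, satisfiable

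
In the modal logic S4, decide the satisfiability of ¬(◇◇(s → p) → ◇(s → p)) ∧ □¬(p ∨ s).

1. ¬(◇◇(s → p) → ◇(s → p)) ∧ □¬(p ∨ s), 0
2. ¬(◇◇(s → p) → ◇(s → p)), 0   [∧-rule on 1]
3. □¬(p ∨ s), 0   [∧-rule on 1]
4. ◇◇(s → p), 0   [¬→-rule on 2]
5. ¬◇(s → p), 0   [¬→-rule on 2]
6. ¬(p ∨ s), 0   [□-rule on 3 via 0R0]
7. ¬p, 0   [¬∨-rule on 6]
8. ¬s, 0   [¬∨-rule on 6]
9. ¬(s → p), 0   [¬◇-rule on 5 via 0R0]
10. s, 0   [¬→-rule on 9]
Accessibility: 0R0
Branch closes: s and ¬s both at 0.
(One branch shown.) All branches close.

No, unsatisfiable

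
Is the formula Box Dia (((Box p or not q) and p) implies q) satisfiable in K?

Satisfiable (open branch found)

1. Box Dia (((Box p or not q) and p) implies q), u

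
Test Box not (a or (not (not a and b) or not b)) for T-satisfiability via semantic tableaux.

1. Box not (a or (not (not a and b) or not b)), u
2. not (a or (not (not a and b) or not b)), u
3. not a, u
4. not (not (not a and b) or not b), u
5. not a and b, u
6. b, u
Accessibility: uRu

Satisfiable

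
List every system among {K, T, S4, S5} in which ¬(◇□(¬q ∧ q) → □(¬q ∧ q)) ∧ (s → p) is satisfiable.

K

K-tableau for the formula:
1. ¬(◇□(¬q ∧ q) → □(¬q ∧ q)) ∧ (s → p), 0
2. ¬(◇□(¬q ∧ q) → □(¬q ∧ q)), 0
3. s → p, 0
4. ◇□(¬q ∧ q), 0
5. ¬□(¬q ∧ q), 0
6. p, 0
7. □(¬q ∧ q), 1
8. ¬(¬q ∧ q), 2
9. ¬q, 2
Accessibility: 0R1, 0R2
Complete open branch: satisfiable in K.
T-tableau for the formula:
1. ¬(◇□(¬q ∧ q) → □(¬q ∧ q)) ∧ (s → p), 0
2. ¬(◇□(¬q ∧ q) → □(¬q ∧ q)), 0
3. s → p, 0
4. ◇□(¬q ∧ q), 0
5. ¬□(¬q ∧ q), 0
6. p, 0
7. □(¬q ∧ q), 1
8. ¬q ∧ q, 1
9. ¬q, 1
10. q, 1
Accessibility: 0R0, 0R1, 1R1
Branch closes: q and ¬q both at 1.
Every branch closes (one shown): unsatisfiable in T, hence also in S4, S5 (every S4/S5-frame is a T-frame).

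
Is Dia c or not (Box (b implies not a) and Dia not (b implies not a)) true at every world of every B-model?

Valid

Tableau for the negation not (Dia c or not (Box (b implies not a) and Dia not (b implies not a))):
1. not (Dia c or not (Box (b implies not a) and Dia not (b implies not a))), w0
2. not Dia c, w0   [neg-or-rule on 1]
3. Box (b implies not a) and Dia not (b implies not a), w0   [neg-or-rule on 1]
4. Box (b implies not a), w0   [and-rule on 3]
5. Dia not (b implies not a), w0   [and-rule on 3]
6. not c, w0   [neg-Dia-rule on 2 via w0Rw0]
7. b implies not a, w0   [Box-rule on 4 via w0Rw0]
8. not a, w0   [implies-rule on 7 (branches; this branch)]
9. not (b implies not a), w1   [Dia-rule on 5: fresh world w1, w0Rw1]
10. b, w1   [neg-implies-rule on 9]
11. a, w1   [neg-implies-rule on 9]
12. not c, w1   [neg-Dia-rule on 2 via w0Rw1]
13. b implies not a, w1   [Box-rule on 4 via w0Rw1]
14. not a, w1   [implies-rule on 13 (branches; this branch)]
Accessibility: w0Rw0, w0Rw1, w1Rw0, w1Rw1
Branch closes: a and not a both at w1.
Every branch of the negation's tableau closes; the branch above is one of them.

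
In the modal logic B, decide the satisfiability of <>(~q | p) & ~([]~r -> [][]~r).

Yes, satisfiable

1. <>(~q | p) & ~([]~r -> [][]~r), u
2. <>(~q | p), u
3. ~([]~r -> [][]~r), u
4. []~r, u
5. ~[][]~r, u
6. ~r, u
7. ~q | p, v
8. ~r, v
9. p, v
10. ~[]~r, w
11. ~r, w
12. r, x
Accessibility: uRu, uRv, uRw, vRu, vRv, wRu, wRw, wRx, xRw, xRx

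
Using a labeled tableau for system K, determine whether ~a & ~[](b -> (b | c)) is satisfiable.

No, unsatisfiable

1. ~a & ~[](b -> (b | c)), w0
2. ~a, w0   [&-rule on 1]
3. ~[](b -> (b | c)), w0   [&-rule on 1]
4. ~(b -> (b | c)), w1   [~[]-rule on 3: fresh world w1, w0Rw1]
5. b, w1   [~->-rule on 4]
6. ~(b | c), w1   [~->-rule on 4]
7. ~b, w1   [~|-rule on 6]
8. ~c, w1   [~|-rule on 6]
Accessibility: w0Rw1
Branch closes: b and ~b both at w1.
(One branch shown.) All branches close.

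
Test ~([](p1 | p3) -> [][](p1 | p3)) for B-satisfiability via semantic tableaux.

1. ~([](p1 | p3) -> [][](p1 | p3)), u
2. [](p1 | p3), u   [~->-rule on 1]
3. ~[][](p1 | p3), u   [~->-rule on 1]
4. p1 | p3, u   [[]-rule on 2 via uRu]
5. p3, u   [|-rule on 4 (branches; this branch)]
6. ~[](p1 | p3), v   [~[]-rule on 3: fresh world v, uRv]
7. p1 | p3, v   [[]-rule on 2 via uRv]
8. p3, v   [|-rule on 7 (branches; this branch)]
9. ~(p1 | p3), w   [~[]-rule on 6: fresh world w, vRw]
10. ~p1, w   [~|-rule on 9]
11. ~p3, w   [~|-rule on 9]
Accessibility: uRu, uRv, vRu, vRv, vRw, wRv, wRw

Satisfiable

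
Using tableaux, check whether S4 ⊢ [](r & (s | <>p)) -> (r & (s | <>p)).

Tableau for the negation ~([](r & (s | <>p)) -> (r & (s | <>p))):
1. ~([](r & (s | <>p)) -> (r & (s | <>p))), 0
2. [](r & (s | <>p)), 0
3. ~(r & (s | <>p)), 0
4. r & (s | <>p), 0
5. r, 0
6. s | <>p, 0
7. ~(s | <>p), 0
8. ~s, 0
9. ~<>p, 0
10. ~p, 0
11. <>p, 0
12. p, 1
13. r & (s | <>p), 1
14. r, 1
15. s | <>p, 1
16. ~p, 1
Accessibility: 0R0, 0R1, 1R1
Branch closes: p and ~p both at 1.
Every branch of the negation's tableau closes; the branch above is one of them.

Valid in S4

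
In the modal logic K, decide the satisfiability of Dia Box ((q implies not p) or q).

Yes, satisfiable

1. Dia Box ((q implies not p) or q), w0
2. Box ((q implies not p) or q), w1   [Dia-rule on 1: fresh world w1, w0Rw1]
Accessibility: w0Rw1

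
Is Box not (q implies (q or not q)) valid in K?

Tableau for the negation not Box not (q implies (q or not q)):
1. not Box not (q implies (q or not q)), w0
2. q implies (q or not q), w1   [neg-Box-rule on 1: fresh world w1, w0Rw1]
3. q or not q, w1   [implies-rule on 2 (branches; this branch)]
4. not q, w1   [or-rule on 3 (branches; this branch)]
Accessibility: w0Rw1
The negation has an open branch (countermodel exists).

Invalid (countermodel exists)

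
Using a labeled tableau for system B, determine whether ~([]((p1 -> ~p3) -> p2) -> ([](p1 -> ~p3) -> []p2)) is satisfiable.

1. ~([]((p1 -> ~p3) -> p2) -> ([](p1 -> ~p3) -> []p2)), 0
2. []((p1 -> ~p3) -> p2), 0   [~->-rule on 1]
3. ~([](p1 -> ~p3) -> []p2), 0   [~->-rule on 1]
4. [](p1 -> ~p3), 0   [~->-rule on 3]
5. ~[]p2, 0   [~->-rule on 3]
6. (p1 -> ~p3) -> p2, 0   [[]-rule on 2 via 0R0]
7. p1 -> ~p3, 0   [[]-rule on 4 via 0R0]
8. p2, 0   [->-rule on 6 (branches; this branch)]
9. ~p3, 0   [->-rule on 7 (branches; this branch)]
10. ~p2, 1   [~[]-rule on 5: fresh world 1, 0R1]
11. (p1 -> ~p3) -> p2, 1   [[]-rule on 2 via 0R1]
12. p1 -> ~p3, 1   [[]-rule on 4 via 0R1]
13. ~(p1 -> ~p3), 1   [->-rule on 11 (branches; this branch)]
14. p1, 1   [~->-rule on 13]
15. p3, 1   [~->-rule on 13]
16. ~p3, 1   [->-rule on 12 (branches; this branch)]
Accessibility: 0R0, 0R1, 1R0, 1R1
Branch closes: p3 and ~p3 both at 1.
(One branch shown.) All branches close.

No, unsatisfiable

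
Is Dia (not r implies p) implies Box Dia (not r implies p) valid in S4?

Not valid

Tableau for the negation not (Dia (not r implies p) implies Box Dia (not r implies p)):
1. not (Dia (not r implies p) implies Box Dia (not r implies p)), w0
2. Dia (not r implies p), w0
3. not Box Dia (not r implies p), w0
4. not r implies p, w1
5. p, w1
6. not Dia (not r implies p), w2
7. not (not r implies p), w2
8. not r, w2
9. not p, w2
Accessibility: w0Rw0, w0Rw1, w0Rw2, w1Rw1, w2Rw2
The negation has an open branch (countermodel exists).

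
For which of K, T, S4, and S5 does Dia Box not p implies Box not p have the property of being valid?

S5

S5-tableau for the negation not (Dia Box not p implies Box not p):
1. not (Dia Box not p implies Box not p), w0
2. Dia Box not p, w0   [neg-implies-rule on 1]
3. not Box not p, w0   [neg-implies-rule on 1]
4. Box not p, w1   [Dia-rule on 2: fresh world w1, w0Rw1]
5. not p, w0   [Box-rule on 4 via w1Rw0]
6. not p, w1   [Box-rule on 4 via w1Rw1]
7. p, w2   [neg-Box-rule on 3: fresh world w2, w0Rw2]
8. not p, w2   [Box-rule on 4 via w1Rw2]
Accessibility: w0Rw0, w0Rw1, w0Rw2, w1Rw0, w1Rw1, w1Rw2, w2Rw0, w2Rw1, w2Rw2
Branch closes: p and not p both at w2.
Every branch closes (one shown): valid in S5.
S4-tableau for the negation not (Dia Box not p implies Box not p):
1. not (Dia Box not p implies Box not p), w0
2. Dia Box not p, w0   [neg-implies-rule on 1]
3. not Box not p, w0   [neg-implies-rule on 1]
4. Box not p, w1   [Dia-rule on 2: fresh world w1, w0Rw1]
5. not p, w1   [Box-rule on 4 via w1Rw1]
6. p, w2   [neg-Box-rule on 3: fresh world w2, w0Rw2]
Accessibility: w0Rw0, w0Rw1, w0Rw2, w1Rw1, w2Rw2
Complete open branch: countermodel on an S4-frame, so not valid in S4, nor in K, T (the same frame is also a K-frame and a T-frame).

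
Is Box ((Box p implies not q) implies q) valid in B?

Tableau for the negation not Box ((Box p implies not q) implies q):
1. not Box ((Box p implies not q) implies q), u
2. not ((Box p implies not q) implies q), v
3. Box p implies not q, v
4. not q, v
Accessibility: uRu, uRv, vRu, vRv
The negation has an open branch (countermodel exists).

Invalid (countermodel exists)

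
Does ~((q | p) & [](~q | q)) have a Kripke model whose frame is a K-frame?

Satisfiable (open branch found)

1. ~((q | p) & [](~q | q)), w0
2. ~(q | p), w0
3. ~q, w0
4. ~p, w0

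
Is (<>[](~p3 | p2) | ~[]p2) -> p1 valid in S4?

Not valid

Tableau for the negation ~((<>[](~p3 | p2) | ~[]p2) -> p1):
1. ~((<>[](~p3 | p2) | ~[]p2) -> p1), 0
2. <>[](~p3 | p2) | ~[]p2, 0   [~->-rule on 1]
3. ~p1, 0   [~->-rule on 1]
4. ~[]p2, 0   [|-rule on 2 (branches; this branch)]
5. ~p2, 1   [~[]-rule on 4: fresh world 1, 0R1]
Accessibility: 0R0, 0R1, 1R1
The negation has an open branch (countermodel exists).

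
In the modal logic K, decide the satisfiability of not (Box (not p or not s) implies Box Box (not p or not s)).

1. not (Box (not p or not s) implies Box Box (not p or not s)), u
2. Box (not p or not s), u
3. not Box Box (not p or not s), u
4. not Box (not p or not s), v
5. not p or not s, v
6. not s, v
7. not (not p or not s), w
8. p, w
9. s, w
Accessibility: uRv, vRw

Satisfiable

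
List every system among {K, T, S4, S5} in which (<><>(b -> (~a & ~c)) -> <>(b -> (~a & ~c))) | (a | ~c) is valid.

S4-tableau for the negation ~((<><>(b -> (~a & ~c)) -> <>(b -> (~a & ~c))) | (a | ~c)):
1. ~((<><>(b -> (~a & ~c)) -> <>(b -> (~a & ~c))) | (a | ~c)), 0
2. ~(<><>(b -> (~a & ~c)) -> <>(b -> (~a & ~c))), 0   [~|-rule on 1]
3. ~(a | ~c), 0   [~|-rule on 1]
4. <><>(b -> (~a & ~c)), 0   [~->-rule on 2]
5. ~<>(b -> (~a & ~c)), 0   [~->-rule on 2]
6. ~a, 0   [~|-rule on 3]
7. c, 0   [~|-rule on 3]
8. ~(b -> (~a & ~c)), 0   [~<>-rule on 5 via 0R0]
9. b, 0   [~->-rule on 8]
10. ~(~a & ~c), 0   [~->-rule on 8]
11. <>(b -> (~a & ~c)), 1   [<>-rule on 4: fresh world 1, 0R1]
12. ~(b -> (~a & ~c)), 1   [~<>-rule on 5 via 0R1]
13. b, 1   [~->-rule on 12]
14. ~(~a & ~c), 1   [~->-rule on 12]
15. c, 1   [~&-rule on 14 (branches; this branch)]
16. b -> (~a & ~c), 2   [<>-rule on 11: fresh world 2, 1R2]
17. ~(b -> (~a & ~c)), 2   [~<>-rule on 5 via 0R2]
18. b, 2   [~->-rule on 17]
19. ~(~a & ~c), 2   [~->-rule on 17]
20. ~a & ~c, 2   [->-rule on 16 (branches; this branch)]
21. ~a, 2   [&-rule on 20]
22. ~c, 2   [&-rule on 20]
23. c, 2   [~&-rule on 19 (branches; this branch)]
Accessibility: 0R0, 0R1, 0R2, 1R1, 1R2, 2R2
Branch closes: c and ~c both at 2.
Every branch closes (one shown): valid in S4, hence also in S5 (every theorem of S4 is a theorem of S5).
T-tableau for the negation ~((<><>(b -> (~a & ~c)) -> <>(b -> (~a & ~c))) | (a | ~c)):
1. ~((<><>(b -> (~a & ~c)) -> <>(b -> (~a & ~c))) | (a | ~c)), 0
2. ~(<><>(b -> (~a & ~c)) -> <>(b -> (~a & ~c))), 0   [~|-rule on 1]
3. ~(a | ~c), 0   [~|-rule on 1]
4. <><>(b -> (~a & ~c)), 0   [~->-rule on 2]
5. ~<>(b -> (~a & ~c)), 0   [~->-rule on 2]
6. ~a, 0   [~|-rule on 3]
7. c, 0   [~|-rule on 3]
8. ~(b -> (~a & ~c)), 0   [~<>-rule on 5 via 0R0]
9. b, 0   [~->-rule on 8]
10. ~(~a & ~c), 0   [~->-rule on 8]
11. <>(b -> (~a & ~c)), 1   [<>-rule on 4: fresh world 1, 0R1]
12. ~(b -> (~a & ~c)), 1   [~<>-rule on 5 via 0R1]
13. b, 1   [~->-rule on 12]
14. ~(~a & ~c), 1   [~->-rule on 12]
15. c, 1   [~&-rule on 14 (branches; this branch)]
16. b -> (~a & ~c), 2   [<>-rule on 11: fresh world 2, 1R2]
17. ~a & ~c, 2   [->-rule on 16 (branches; this branch)]
18. ~a, 2   [&-rule on 17]
19. ~c, 2   [&-rule on 17]
Accessibility: 0R0, 0R1, 1R1, 1R2, 2R2
Complete open branch: countermodel on a T-frame, so not valid in T, nor in K (the same frame is also a K-frame).

S4, S5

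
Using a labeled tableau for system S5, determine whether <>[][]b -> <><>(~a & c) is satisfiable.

Satisfiable (open branch found)

1. <>[][]b -> <><>(~a & c), w0
2. <><>(~a & c), w0
3. <>(~a & c), w1
4. ~a & c, w2
5. ~a, w2
6. c, w2
Accessibility: w0Rw0, w0Rw1, w0Rw2, w1Rw0, w1Rw1, w1Rw2, w2Rw0, w2Rw1, w2Rw2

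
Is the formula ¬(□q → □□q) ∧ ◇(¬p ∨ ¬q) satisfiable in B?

Satisfiable

1. ¬(□q → □□q) ∧ ◇(¬p ∨ ¬q), w0
2. ¬(□q → □□q), w0
3. ◇(¬p ∨ ¬q), w0
4. □q, w0
5. ¬□□q, w0
6. q, w0
7. ¬p ∨ ¬q, w1
8. q, w1
9. ¬p, w1
10. ¬□q, w2
11. q, w2
12. ¬q, w3
Accessibility: w0Rw0, w0Rw1, w0Rw2, w1Rw0, w1Rw1, w2Rw0, w2Rw2, w2Rw3, w3Rw2, w3Rw3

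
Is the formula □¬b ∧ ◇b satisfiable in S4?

1. □¬b ∧ ◇b, w0
2. □¬b, w0
3. ◇b, w0
4. ¬b, w0
5. b, w1
6. ¬b, w1
Accessibility: w0Rw0, w0Rw1, w1Rw1
Branch closes: b and ¬b both at w1.
Every branch closes; the branch above is one of them.

No, unsatisfiable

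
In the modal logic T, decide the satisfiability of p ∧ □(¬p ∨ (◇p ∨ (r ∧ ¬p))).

Satisfiable (open branch found)

1. p ∧ □(¬p ∨ (◇p ∨ (r ∧ ¬p))), w0
2. p, w0   [∧-rule on 1]
3. □(¬p ∨ (◇p ∨ (r ∧ ¬p))), w0   [∧-rule on 1]
4. ¬p ∨ (◇p ∨ (r ∧ ¬p)), w0   [□-rule on 3 via w0Rw0]
5. ◇p ∨ (r ∧ ¬p), w0   [∨-rule on 4 (branches; this branch)]
6. ◇p, w0   [∨-rule on 5 (branches; this branch)]
7. p, w1   [◇-rule on 6: fresh world w1, w0Rw1]
8. ¬p ∨ (◇p ∨ (r ∧ ¬p)), w1   [□-rule on 3 via w0Rw1]
9. ◇p ∨ (r ∧ ¬p), w1   [∨-rule on 8 (branches; this branch)]
10. ◇p, w1   [∨-rule on 9 (branches; this branch)]
11. p, w2   [◇-rule on 10: fresh world w2, w1Rw2]
Accessibility: w0Rw0, w0Rw1, w1Rw1, w1Rw2, w2Rw2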